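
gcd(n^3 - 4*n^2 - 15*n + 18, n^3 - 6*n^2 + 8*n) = 1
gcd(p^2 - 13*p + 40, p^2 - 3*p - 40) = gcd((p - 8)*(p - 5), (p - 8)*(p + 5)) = p - 8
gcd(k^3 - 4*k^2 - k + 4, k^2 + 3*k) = 1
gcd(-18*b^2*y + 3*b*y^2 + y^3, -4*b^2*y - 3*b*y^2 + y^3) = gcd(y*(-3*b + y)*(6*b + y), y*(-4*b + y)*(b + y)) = y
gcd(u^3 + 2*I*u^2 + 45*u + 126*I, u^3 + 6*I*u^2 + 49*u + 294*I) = u^2 - I*u + 42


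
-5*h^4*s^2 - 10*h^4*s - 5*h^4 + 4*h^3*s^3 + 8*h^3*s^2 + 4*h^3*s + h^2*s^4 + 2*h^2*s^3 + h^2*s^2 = (-h + s)*(5*h + s)*(h*s + h)^2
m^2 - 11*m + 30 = (m - 6)*(m - 5)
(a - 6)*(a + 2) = a^2 - 4*a - 12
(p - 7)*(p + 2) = p^2 - 5*p - 14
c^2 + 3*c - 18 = (c - 3)*(c + 6)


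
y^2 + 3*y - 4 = (y - 1)*(y + 4)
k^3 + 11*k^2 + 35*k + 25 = (k + 1)*(k + 5)^2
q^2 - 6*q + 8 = (q - 4)*(q - 2)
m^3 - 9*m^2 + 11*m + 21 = (m - 7)*(m - 3)*(m + 1)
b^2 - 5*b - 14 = (b - 7)*(b + 2)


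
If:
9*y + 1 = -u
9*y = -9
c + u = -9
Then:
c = -17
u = 8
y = -1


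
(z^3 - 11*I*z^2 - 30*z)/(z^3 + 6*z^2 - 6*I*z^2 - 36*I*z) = (z - 5*I)/(z + 6)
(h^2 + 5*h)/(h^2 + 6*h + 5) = h/(h + 1)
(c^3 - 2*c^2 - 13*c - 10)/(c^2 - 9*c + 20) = (c^2 + 3*c + 2)/(c - 4)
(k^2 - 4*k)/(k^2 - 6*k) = (k - 4)/(k - 6)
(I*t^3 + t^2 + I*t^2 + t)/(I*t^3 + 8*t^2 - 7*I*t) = (t + 1)/(t - 7*I)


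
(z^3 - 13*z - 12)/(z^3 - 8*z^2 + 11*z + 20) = (z + 3)/(z - 5)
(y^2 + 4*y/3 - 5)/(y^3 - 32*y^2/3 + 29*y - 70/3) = (y + 3)/(y^2 - 9*y + 14)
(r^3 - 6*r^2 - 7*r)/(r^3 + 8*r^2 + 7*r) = (r - 7)/(r + 7)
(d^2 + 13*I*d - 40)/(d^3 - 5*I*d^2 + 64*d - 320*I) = (d + 5*I)/(d^2 - 13*I*d - 40)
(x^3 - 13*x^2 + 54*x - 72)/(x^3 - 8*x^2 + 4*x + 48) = (x - 3)/(x + 2)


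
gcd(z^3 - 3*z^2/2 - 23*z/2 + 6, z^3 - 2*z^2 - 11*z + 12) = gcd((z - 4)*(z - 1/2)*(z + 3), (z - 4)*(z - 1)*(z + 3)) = z^2 - z - 12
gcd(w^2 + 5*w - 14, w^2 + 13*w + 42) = w + 7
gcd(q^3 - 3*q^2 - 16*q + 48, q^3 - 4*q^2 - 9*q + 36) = q^2 - 7*q + 12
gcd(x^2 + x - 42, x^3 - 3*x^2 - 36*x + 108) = x - 6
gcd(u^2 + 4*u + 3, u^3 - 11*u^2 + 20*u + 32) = u + 1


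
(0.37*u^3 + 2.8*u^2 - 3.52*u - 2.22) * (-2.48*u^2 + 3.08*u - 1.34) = -0.9176*u^5 - 5.8044*u^4 + 16.8578*u^3 - 9.088*u^2 - 2.1208*u + 2.9748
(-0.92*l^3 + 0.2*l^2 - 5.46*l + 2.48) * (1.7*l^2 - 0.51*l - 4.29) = -1.564*l^5 + 0.8092*l^4 - 5.4372*l^3 + 6.1426*l^2 + 22.1586*l - 10.6392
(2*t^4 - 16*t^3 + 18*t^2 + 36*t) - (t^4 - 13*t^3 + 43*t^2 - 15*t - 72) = t^4 - 3*t^3 - 25*t^2 + 51*t + 72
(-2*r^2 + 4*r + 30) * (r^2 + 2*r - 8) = -2*r^4 + 54*r^2 + 28*r - 240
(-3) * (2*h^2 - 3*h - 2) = -6*h^2 + 9*h + 6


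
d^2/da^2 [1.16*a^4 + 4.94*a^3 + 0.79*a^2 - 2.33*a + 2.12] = 13.92*a^2 + 29.64*a + 1.58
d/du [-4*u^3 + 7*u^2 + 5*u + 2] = -12*u^2 + 14*u + 5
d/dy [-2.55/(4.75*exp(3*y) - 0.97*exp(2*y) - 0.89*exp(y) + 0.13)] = (36.3375*exp(2*y) - 4.947*exp(y) - 2.2695)*exp(y)/(4.75*exp(3*y) - 0.97*exp(2*y) - 0.89*exp(y) + 0.13)^2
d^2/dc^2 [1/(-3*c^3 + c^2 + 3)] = 2*(c^2*(9*c - 2)^2 + (9*c - 1)*(-3*c^3 + c^2 + 3))/(-3*c^3 + c^2 + 3)^3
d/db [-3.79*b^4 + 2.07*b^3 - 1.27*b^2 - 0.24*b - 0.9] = -15.16*b^3 + 6.21*b^2 - 2.54*b - 0.24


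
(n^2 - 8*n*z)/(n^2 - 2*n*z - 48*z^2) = n/(n + 6*z)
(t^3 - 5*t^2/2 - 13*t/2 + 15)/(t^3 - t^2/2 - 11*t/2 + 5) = (t - 3)/(t - 1)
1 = 1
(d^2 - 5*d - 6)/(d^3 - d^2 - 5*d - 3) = (d - 6)/(d^2 - 2*d - 3)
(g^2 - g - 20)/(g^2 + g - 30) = (g + 4)/(g + 6)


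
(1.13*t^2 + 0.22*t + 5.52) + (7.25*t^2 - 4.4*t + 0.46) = 8.38*t^2 - 4.18*t + 5.98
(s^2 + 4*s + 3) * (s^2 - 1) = s^4 + 4*s^3 + 2*s^2 - 4*s - 3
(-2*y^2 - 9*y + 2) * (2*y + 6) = -4*y^3 - 30*y^2 - 50*y + 12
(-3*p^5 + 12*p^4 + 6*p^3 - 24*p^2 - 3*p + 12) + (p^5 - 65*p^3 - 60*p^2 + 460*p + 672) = -2*p^5 + 12*p^4 - 59*p^3 - 84*p^2 + 457*p + 684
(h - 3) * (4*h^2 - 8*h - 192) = 4*h^3 - 20*h^2 - 168*h + 576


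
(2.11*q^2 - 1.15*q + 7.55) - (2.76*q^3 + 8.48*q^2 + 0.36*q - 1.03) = -2.76*q^3 - 6.37*q^2 - 1.51*q + 8.58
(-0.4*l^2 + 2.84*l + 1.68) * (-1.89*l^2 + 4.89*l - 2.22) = 0.756*l^4 - 7.3236*l^3 + 11.6004*l^2 + 1.9104*l - 3.7296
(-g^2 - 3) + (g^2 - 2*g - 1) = -2*g - 4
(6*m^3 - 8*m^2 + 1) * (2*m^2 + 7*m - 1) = 12*m^5 + 26*m^4 - 62*m^3 + 10*m^2 + 7*m - 1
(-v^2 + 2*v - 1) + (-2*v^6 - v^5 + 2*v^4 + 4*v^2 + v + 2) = -2*v^6 - v^5 + 2*v^4 + 3*v^2 + 3*v + 1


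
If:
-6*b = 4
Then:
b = -2/3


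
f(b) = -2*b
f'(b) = -2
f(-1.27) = 2.54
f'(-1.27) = -2.00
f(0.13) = -0.26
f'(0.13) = -2.00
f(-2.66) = 5.32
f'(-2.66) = -2.00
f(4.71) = -9.42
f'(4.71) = -2.00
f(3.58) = -7.16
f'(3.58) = -2.00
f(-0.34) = 0.68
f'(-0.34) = -2.00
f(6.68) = -13.36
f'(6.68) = -2.00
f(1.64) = -3.28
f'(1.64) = -2.00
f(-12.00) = 24.00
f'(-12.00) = -2.00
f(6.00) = -12.00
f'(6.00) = -2.00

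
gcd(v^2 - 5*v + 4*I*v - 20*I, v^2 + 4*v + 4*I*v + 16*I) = v + 4*I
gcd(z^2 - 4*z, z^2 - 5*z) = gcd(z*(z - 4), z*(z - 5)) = z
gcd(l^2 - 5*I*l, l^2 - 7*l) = l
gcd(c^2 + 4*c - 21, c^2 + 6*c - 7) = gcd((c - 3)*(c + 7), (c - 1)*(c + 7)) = c + 7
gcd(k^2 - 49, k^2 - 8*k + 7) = k - 7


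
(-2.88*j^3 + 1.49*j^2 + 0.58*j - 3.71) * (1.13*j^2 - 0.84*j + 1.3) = -3.2544*j^5 + 4.1029*j^4 - 4.3402*j^3 - 2.7425*j^2 + 3.8704*j - 4.823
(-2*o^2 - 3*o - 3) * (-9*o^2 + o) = 18*o^4 + 25*o^3 + 24*o^2 - 3*o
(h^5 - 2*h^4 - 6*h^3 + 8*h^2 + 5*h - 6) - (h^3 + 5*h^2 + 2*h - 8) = h^5 - 2*h^4 - 7*h^3 + 3*h^2 + 3*h + 2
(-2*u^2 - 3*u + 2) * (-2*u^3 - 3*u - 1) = 4*u^5 + 6*u^4 + 2*u^3 + 11*u^2 - 3*u - 2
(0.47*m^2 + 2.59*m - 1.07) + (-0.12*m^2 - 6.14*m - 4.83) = 0.35*m^2 - 3.55*m - 5.9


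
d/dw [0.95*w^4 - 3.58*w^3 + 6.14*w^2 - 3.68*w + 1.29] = 3.8*w^3 - 10.74*w^2 + 12.28*w - 3.68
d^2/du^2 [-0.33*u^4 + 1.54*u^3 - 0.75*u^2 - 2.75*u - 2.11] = -3.96*u^2 + 9.24*u - 1.5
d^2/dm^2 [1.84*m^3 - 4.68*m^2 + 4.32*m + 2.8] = 11.04*m - 9.36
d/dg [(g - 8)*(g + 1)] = 2*g - 7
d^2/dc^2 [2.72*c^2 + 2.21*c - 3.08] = 5.44000000000000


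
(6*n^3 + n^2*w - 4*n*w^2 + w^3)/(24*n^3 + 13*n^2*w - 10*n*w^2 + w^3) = (-2*n + w)/(-8*n + w)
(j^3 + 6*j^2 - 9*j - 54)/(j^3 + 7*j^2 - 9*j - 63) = (j + 6)/(j + 7)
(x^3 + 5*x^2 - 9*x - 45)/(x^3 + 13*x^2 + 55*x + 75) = (x - 3)/(x + 5)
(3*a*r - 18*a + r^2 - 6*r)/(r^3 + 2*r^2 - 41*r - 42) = (3*a + r)/(r^2 + 8*r + 7)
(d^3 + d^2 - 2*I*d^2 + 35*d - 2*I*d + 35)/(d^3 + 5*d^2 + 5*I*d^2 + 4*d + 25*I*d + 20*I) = (d - 7*I)/(d + 4)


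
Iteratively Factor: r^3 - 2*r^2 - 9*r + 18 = (r - 3)*(r^2 + r - 6) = (r - 3)*(r - 2)*(r + 3)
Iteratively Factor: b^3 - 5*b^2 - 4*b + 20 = (b + 2)*(b^2 - 7*b + 10) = (b - 2)*(b + 2)*(b - 5)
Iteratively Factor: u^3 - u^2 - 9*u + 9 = (u + 3)*(u^2 - 4*u + 3) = (u - 1)*(u + 3)*(u - 3)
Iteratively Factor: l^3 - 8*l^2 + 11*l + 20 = (l - 4)*(l^2 - 4*l - 5) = (l - 4)*(l + 1)*(l - 5)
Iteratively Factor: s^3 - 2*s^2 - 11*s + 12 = (s - 4)*(s^2 + 2*s - 3) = (s - 4)*(s - 1)*(s + 3)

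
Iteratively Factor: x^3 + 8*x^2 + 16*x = (x + 4)*(x^2 + 4*x) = (x + 4)^2*(x)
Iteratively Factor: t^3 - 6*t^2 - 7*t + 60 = (t - 5)*(t^2 - t - 12) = (t - 5)*(t - 4)*(t + 3)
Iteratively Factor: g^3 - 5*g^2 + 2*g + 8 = (g + 1)*(g^2 - 6*g + 8) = (g - 4)*(g + 1)*(g - 2)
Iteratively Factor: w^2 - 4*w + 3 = (w - 1)*(w - 3)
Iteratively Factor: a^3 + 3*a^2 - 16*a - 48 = (a + 3)*(a^2 - 16) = (a + 3)*(a + 4)*(a - 4)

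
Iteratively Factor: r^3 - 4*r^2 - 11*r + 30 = (r - 2)*(r^2 - 2*r - 15) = (r - 5)*(r - 2)*(r + 3)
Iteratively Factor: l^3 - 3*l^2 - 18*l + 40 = (l + 4)*(l^2 - 7*l + 10) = (l - 5)*(l + 4)*(l - 2)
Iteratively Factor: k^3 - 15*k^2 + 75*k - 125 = (k - 5)*(k^2 - 10*k + 25) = (k - 5)^2*(k - 5)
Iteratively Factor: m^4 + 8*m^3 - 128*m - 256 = (m + 4)*(m^3 + 4*m^2 - 16*m - 64) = (m - 4)*(m + 4)*(m^2 + 8*m + 16) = (m - 4)*(m + 4)^2*(m + 4)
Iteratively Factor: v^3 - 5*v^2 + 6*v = (v - 3)*(v^2 - 2*v) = v*(v - 3)*(v - 2)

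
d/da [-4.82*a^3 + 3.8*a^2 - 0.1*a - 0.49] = -14.46*a^2 + 7.6*a - 0.1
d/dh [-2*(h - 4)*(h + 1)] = 6 - 4*h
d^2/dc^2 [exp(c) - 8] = exp(c)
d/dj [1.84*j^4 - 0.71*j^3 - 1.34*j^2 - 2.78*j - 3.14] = 7.36*j^3 - 2.13*j^2 - 2.68*j - 2.78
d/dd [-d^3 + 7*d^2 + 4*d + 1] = -3*d^2 + 14*d + 4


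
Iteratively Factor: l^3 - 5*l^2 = (l)*(l^2 - 5*l) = l*(l - 5)*(l)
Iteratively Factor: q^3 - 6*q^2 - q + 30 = (q + 2)*(q^2 - 8*q + 15) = (q - 5)*(q + 2)*(q - 3)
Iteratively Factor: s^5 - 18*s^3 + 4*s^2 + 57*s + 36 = (s - 3)*(s^4 + 3*s^3 - 9*s^2 - 23*s - 12) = (s - 3)*(s + 1)*(s^3 + 2*s^2 - 11*s - 12) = (s - 3)*(s + 1)^2*(s^2 + s - 12) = (s - 3)*(s + 1)^2*(s + 4)*(s - 3)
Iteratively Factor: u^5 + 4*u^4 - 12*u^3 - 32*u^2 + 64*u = (u + 4)*(u^4 - 12*u^2 + 16*u) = (u + 4)^2*(u^3 - 4*u^2 + 4*u) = (u - 2)*(u + 4)^2*(u^2 - 2*u) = u*(u - 2)*(u + 4)^2*(u - 2)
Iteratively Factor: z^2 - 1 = (z - 1)*(z + 1)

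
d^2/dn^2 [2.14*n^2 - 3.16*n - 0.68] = 4.28000000000000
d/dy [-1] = 0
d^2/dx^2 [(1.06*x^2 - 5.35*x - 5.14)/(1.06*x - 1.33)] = -22.8854/(1.191016*x^3 - 4.483164*x^2 + 5.625102*x - 2.352637)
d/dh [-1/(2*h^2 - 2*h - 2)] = (h - 1/2)/(-h^2 + h + 1)^2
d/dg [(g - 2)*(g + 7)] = 2*g + 5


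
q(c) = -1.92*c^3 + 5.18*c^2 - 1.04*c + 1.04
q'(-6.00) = -270.56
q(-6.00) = 608.48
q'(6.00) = -146.24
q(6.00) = -233.44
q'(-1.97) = -43.80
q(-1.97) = 37.87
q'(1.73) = -0.36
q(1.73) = 4.80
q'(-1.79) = -38.04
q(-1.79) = 30.51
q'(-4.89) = -189.43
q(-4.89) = 354.50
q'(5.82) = -135.85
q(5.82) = -208.06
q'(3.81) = -45.18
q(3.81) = -33.92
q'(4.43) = -68.18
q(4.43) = -68.83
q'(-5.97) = -268.18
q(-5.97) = 600.40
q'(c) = -5.76*c^2 + 10.36*c - 1.04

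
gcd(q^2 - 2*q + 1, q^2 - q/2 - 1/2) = q - 1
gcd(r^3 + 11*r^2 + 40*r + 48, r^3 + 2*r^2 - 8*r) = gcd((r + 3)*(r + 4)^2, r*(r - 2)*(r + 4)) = r + 4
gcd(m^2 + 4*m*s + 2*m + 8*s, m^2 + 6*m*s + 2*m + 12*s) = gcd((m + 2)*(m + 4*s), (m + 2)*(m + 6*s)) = m + 2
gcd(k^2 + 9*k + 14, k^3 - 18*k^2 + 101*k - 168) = 1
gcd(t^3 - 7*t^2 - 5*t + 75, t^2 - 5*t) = t - 5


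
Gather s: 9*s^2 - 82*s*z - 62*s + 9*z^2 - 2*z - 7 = 9*s^2 + s*(-82*z - 62) + 9*z^2 - 2*z - 7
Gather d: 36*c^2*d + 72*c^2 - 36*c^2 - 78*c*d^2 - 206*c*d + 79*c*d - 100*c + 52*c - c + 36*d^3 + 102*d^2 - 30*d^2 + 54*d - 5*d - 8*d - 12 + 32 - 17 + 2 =36*c^2 - 49*c + 36*d^3 + d^2*(72 - 78*c) + d*(36*c^2 - 127*c + 41) + 5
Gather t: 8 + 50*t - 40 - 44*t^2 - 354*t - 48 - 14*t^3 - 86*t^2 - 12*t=-14*t^3 - 130*t^2 - 316*t - 80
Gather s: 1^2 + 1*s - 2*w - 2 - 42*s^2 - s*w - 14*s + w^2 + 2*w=-42*s^2 + s*(-w - 13) + w^2 - 1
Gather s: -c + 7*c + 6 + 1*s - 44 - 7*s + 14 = 6*c - 6*s - 24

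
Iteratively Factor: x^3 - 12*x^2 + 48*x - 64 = (x - 4)*(x^2 - 8*x + 16) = (x - 4)^2*(x - 4)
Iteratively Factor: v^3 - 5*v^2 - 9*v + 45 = (v + 3)*(v^2 - 8*v + 15) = (v - 3)*(v + 3)*(v - 5)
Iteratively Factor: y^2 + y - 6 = (y - 2)*(y + 3)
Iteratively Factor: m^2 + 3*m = (m)*(m + 3)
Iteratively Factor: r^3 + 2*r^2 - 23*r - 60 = (r + 4)*(r^2 - 2*r - 15) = (r + 3)*(r + 4)*(r - 5)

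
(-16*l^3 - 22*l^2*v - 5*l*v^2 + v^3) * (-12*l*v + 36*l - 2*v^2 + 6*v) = 192*l^4*v - 576*l^4 + 296*l^3*v^2 - 888*l^3*v + 104*l^2*v^3 - 312*l^2*v^2 - 2*l*v^4 + 6*l*v^3 - 2*v^5 + 6*v^4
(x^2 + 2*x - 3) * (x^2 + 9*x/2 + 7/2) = x^4 + 13*x^3/2 + 19*x^2/2 - 13*x/2 - 21/2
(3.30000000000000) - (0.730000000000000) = 2.57000000000000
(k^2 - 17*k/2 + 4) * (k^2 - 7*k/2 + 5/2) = k^4 - 12*k^3 + 145*k^2/4 - 141*k/4 + 10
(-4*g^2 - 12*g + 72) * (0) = 0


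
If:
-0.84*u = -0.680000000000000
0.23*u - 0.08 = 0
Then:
No Solution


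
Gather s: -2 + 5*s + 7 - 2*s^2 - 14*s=-2*s^2 - 9*s + 5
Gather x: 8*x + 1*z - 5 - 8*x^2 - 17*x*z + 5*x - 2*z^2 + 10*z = -8*x^2 + x*(13 - 17*z) - 2*z^2 + 11*z - 5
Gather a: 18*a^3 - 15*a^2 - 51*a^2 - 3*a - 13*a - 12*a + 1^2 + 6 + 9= 18*a^3 - 66*a^2 - 28*a + 16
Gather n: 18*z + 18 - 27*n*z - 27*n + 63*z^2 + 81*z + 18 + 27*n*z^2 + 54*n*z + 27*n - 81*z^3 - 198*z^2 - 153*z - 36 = n*(27*z^2 + 27*z) - 81*z^3 - 135*z^2 - 54*z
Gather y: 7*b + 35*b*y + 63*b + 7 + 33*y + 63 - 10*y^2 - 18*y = 70*b - 10*y^2 + y*(35*b + 15) + 70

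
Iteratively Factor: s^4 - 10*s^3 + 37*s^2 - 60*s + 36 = (s - 3)*(s^3 - 7*s^2 + 16*s - 12) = (s - 3)*(s - 2)*(s^2 - 5*s + 6) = (s - 3)^2*(s - 2)*(s - 2)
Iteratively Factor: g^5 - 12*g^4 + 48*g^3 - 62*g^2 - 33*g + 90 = (g - 3)*(g^4 - 9*g^3 + 21*g^2 + g - 30) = (g - 3)*(g + 1)*(g^3 - 10*g^2 + 31*g - 30) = (g - 3)*(g - 2)*(g + 1)*(g^2 - 8*g + 15) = (g - 5)*(g - 3)*(g - 2)*(g + 1)*(g - 3)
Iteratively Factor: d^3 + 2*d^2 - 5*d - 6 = (d + 1)*(d^2 + d - 6) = (d - 2)*(d + 1)*(d + 3)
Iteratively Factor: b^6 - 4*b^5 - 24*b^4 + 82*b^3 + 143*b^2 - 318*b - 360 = (b - 5)*(b^5 + b^4 - 19*b^3 - 13*b^2 + 78*b + 72) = (b - 5)*(b - 3)*(b^4 + 4*b^3 - 7*b^2 - 34*b - 24) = (b - 5)*(b - 3)*(b + 2)*(b^3 + 2*b^2 - 11*b - 12) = (b - 5)*(b - 3)*(b + 2)*(b + 4)*(b^2 - 2*b - 3) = (b - 5)*(b - 3)*(b + 1)*(b + 2)*(b + 4)*(b - 3)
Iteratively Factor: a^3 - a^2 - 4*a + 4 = (a - 1)*(a^2 - 4) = (a - 1)*(a + 2)*(a - 2)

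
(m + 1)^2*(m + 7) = m^3 + 9*m^2 + 15*m + 7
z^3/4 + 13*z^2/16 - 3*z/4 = z*(z/4 + 1)*(z - 3/4)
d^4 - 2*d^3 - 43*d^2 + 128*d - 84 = (d - 6)*(d - 2)*(d - 1)*(d + 7)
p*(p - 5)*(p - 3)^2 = p^4 - 11*p^3 + 39*p^2 - 45*p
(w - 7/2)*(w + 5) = w^2 + 3*w/2 - 35/2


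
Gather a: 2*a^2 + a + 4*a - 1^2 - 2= 2*a^2 + 5*a - 3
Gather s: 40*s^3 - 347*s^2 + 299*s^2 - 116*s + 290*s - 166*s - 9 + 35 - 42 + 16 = 40*s^3 - 48*s^2 + 8*s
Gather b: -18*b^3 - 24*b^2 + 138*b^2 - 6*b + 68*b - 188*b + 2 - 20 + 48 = -18*b^3 + 114*b^2 - 126*b + 30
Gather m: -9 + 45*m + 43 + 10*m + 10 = 55*m + 44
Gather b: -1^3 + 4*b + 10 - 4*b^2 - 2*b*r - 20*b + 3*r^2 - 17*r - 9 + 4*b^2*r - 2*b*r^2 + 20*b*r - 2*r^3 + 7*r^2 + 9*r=b^2*(4*r - 4) + b*(-2*r^2 + 18*r - 16) - 2*r^3 + 10*r^2 - 8*r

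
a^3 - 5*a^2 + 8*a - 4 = (a - 2)^2*(a - 1)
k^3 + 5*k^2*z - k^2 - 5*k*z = k*(k - 1)*(k + 5*z)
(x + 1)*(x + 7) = x^2 + 8*x + 7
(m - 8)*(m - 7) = m^2 - 15*m + 56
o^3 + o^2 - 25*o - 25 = (o - 5)*(o + 1)*(o + 5)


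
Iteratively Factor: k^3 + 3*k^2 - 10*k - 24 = (k + 4)*(k^2 - k - 6) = (k + 2)*(k + 4)*(k - 3)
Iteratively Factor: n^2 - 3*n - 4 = (n + 1)*(n - 4)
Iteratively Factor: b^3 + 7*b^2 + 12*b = (b + 3)*(b^2 + 4*b) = b*(b + 3)*(b + 4)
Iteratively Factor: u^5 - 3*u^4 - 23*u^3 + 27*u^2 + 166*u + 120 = (u + 3)*(u^4 - 6*u^3 - 5*u^2 + 42*u + 40) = (u + 2)*(u + 3)*(u^3 - 8*u^2 + 11*u + 20) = (u - 4)*(u + 2)*(u + 3)*(u^2 - 4*u - 5) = (u - 5)*(u - 4)*(u + 2)*(u + 3)*(u + 1)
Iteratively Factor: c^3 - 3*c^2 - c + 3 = (c + 1)*(c^2 - 4*c + 3) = (c - 1)*(c + 1)*(c - 3)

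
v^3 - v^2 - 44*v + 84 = (v - 6)*(v - 2)*(v + 7)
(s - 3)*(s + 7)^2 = s^3 + 11*s^2 + 7*s - 147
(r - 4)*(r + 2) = r^2 - 2*r - 8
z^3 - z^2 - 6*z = z*(z - 3)*(z + 2)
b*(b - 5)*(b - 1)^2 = b^4 - 7*b^3 + 11*b^2 - 5*b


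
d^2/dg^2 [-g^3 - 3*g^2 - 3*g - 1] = -6*g - 6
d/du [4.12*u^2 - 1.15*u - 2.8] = 8.24*u - 1.15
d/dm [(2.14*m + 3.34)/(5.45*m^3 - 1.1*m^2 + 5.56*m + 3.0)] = (-23.326*m^3 - 52.255*m^2 + 7.348*m - 12.1504)/(29.7025*m^6 - 11.99*m^5 + 61.814*m^4 + 20.468*m^3 + 24.3136*m^2 + 33.36*m + 9.0)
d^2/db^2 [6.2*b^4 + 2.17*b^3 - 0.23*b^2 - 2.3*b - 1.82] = 74.4*b^2 + 13.02*b - 0.46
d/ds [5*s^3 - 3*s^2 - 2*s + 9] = 15*s^2 - 6*s - 2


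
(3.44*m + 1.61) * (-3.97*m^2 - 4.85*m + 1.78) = -13.6568*m^3 - 23.0757*m^2 - 1.6853*m + 2.8658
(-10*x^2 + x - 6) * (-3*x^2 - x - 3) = 30*x^4 + 7*x^3 + 47*x^2 + 3*x + 18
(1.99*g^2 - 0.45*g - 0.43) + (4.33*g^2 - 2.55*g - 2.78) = 6.32*g^2 - 3.0*g - 3.21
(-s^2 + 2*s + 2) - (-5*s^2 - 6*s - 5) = 4*s^2 + 8*s + 7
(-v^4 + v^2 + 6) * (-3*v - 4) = 3*v^5 + 4*v^4 - 3*v^3 - 4*v^2 - 18*v - 24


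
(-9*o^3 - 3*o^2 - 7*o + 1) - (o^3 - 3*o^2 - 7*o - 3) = 4 - 10*o^3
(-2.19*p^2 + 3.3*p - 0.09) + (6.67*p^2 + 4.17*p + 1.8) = 4.48*p^2 + 7.47*p + 1.71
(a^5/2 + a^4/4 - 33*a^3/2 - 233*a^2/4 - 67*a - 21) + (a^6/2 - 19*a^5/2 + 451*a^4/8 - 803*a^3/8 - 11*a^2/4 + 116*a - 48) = a^6/2 - 9*a^5 + 453*a^4/8 - 935*a^3/8 - 61*a^2 + 49*a - 69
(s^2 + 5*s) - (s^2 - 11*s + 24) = 16*s - 24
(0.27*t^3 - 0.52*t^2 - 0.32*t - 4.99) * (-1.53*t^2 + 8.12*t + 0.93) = -0.4131*t^5 + 2.988*t^4 - 3.4817*t^3 + 4.5527*t^2 - 40.8164*t - 4.6407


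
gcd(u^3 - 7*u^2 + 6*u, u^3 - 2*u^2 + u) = u^2 - u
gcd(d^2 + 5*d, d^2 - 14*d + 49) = 1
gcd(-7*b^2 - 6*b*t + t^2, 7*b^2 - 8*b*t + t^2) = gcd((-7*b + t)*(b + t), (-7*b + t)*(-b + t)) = -7*b + t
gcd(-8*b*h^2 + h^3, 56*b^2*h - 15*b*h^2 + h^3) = 8*b*h - h^2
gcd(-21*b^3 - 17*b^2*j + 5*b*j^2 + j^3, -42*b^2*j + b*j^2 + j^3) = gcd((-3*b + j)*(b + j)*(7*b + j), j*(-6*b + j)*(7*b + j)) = 7*b + j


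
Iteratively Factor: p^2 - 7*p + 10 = (p - 5)*(p - 2)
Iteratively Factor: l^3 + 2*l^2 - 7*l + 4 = (l - 1)*(l^2 + 3*l - 4) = (l - 1)^2*(l + 4)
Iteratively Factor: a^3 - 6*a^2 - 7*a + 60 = (a + 3)*(a^2 - 9*a + 20) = (a - 5)*(a + 3)*(a - 4)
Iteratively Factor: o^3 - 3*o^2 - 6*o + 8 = (o - 1)*(o^2 - 2*o - 8) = (o - 1)*(o + 2)*(o - 4)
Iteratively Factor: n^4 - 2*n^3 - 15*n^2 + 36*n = (n - 3)*(n^3 + n^2 - 12*n) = (n - 3)^2*(n^2 + 4*n) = n*(n - 3)^2*(n + 4)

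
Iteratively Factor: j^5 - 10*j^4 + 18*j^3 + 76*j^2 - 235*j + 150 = (j + 3)*(j^4 - 13*j^3 + 57*j^2 - 95*j + 50) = (j - 2)*(j + 3)*(j^3 - 11*j^2 + 35*j - 25) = (j - 5)*(j - 2)*(j + 3)*(j^2 - 6*j + 5) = (j - 5)^2*(j - 2)*(j + 3)*(j - 1)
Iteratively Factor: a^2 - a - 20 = (a + 4)*(a - 5)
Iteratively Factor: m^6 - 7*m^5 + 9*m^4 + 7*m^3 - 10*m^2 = (m - 2)*(m^5 - 5*m^4 - m^3 + 5*m^2) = (m - 2)*(m + 1)*(m^4 - 6*m^3 + 5*m^2) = m*(m - 2)*(m + 1)*(m^3 - 6*m^2 + 5*m) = m*(m - 2)*(m - 1)*(m + 1)*(m^2 - 5*m) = m*(m - 5)*(m - 2)*(m - 1)*(m + 1)*(m)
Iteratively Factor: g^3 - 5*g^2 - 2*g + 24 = (g - 3)*(g^2 - 2*g - 8) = (g - 4)*(g - 3)*(g + 2)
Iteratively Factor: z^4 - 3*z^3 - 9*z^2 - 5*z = (z + 1)*(z^3 - 4*z^2 - 5*z) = (z - 5)*(z + 1)*(z^2 + z) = z*(z - 5)*(z + 1)*(z + 1)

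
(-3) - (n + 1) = -n - 4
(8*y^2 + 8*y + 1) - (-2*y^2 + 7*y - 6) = 10*y^2 + y + 7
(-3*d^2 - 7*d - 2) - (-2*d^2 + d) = -d^2 - 8*d - 2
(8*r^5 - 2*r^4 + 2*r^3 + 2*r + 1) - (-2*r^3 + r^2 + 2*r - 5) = 8*r^5 - 2*r^4 + 4*r^3 - r^2 + 6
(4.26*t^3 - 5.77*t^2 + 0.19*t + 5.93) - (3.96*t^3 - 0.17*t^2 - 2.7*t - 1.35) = 0.3*t^3 - 5.6*t^2 + 2.89*t + 7.28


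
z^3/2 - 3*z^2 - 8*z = z*(z/2 + 1)*(z - 8)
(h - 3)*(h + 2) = h^2 - h - 6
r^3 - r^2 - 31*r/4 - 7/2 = (r - 7/2)*(r + 1/2)*(r + 2)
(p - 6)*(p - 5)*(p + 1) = p^3 - 10*p^2 + 19*p + 30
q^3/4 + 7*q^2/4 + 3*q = q*(q/4 + 1)*(q + 3)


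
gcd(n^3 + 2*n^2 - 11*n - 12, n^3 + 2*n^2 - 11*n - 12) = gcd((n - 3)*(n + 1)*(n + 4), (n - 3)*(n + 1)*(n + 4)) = n^3 + 2*n^2 - 11*n - 12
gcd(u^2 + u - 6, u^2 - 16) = 1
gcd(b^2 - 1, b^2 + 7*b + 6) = b + 1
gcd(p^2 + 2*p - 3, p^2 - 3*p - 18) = p + 3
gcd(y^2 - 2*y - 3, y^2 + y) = y + 1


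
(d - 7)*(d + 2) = d^2 - 5*d - 14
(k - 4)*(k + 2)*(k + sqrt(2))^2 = k^4 - 2*k^3 + 2*sqrt(2)*k^3 - 6*k^2 - 4*sqrt(2)*k^2 - 16*sqrt(2)*k - 4*k - 16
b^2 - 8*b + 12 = (b - 6)*(b - 2)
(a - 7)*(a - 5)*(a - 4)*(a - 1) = a^4 - 17*a^3 + 99*a^2 - 223*a + 140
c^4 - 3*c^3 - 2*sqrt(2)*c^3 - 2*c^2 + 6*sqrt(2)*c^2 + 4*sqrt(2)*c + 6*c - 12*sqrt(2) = (c - 3)*(c - 2*sqrt(2))*(c - sqrt(2))*(c + sqrt(2))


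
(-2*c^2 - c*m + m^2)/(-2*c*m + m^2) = (c + m)/m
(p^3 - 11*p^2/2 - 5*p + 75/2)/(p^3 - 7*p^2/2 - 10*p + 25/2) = (p - 3)/(p - 1)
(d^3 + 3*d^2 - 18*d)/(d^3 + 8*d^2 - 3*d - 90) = d/(d + 5)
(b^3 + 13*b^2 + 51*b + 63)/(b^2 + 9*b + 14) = (b^2 + 6*b + 9)/(b + 2)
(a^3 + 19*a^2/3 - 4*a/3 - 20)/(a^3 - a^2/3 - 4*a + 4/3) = (3*a^2 + 13*a - 30)/(3*a^2 - 7*a + 2)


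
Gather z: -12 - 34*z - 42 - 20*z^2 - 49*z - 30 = -20*z^2 - 83*z - 84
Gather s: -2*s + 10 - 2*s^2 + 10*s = -2*s^2 + 8*s + 10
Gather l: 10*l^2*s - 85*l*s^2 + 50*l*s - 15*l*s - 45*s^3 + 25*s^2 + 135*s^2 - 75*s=10*l^2*s + l*(-85*s^2 + 35*s) - 45*s^3 + 160*s^2 - 75*s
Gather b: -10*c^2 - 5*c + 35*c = -10*c^2 + 30*c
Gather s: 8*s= 8*s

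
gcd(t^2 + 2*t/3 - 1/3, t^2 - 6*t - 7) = t + 1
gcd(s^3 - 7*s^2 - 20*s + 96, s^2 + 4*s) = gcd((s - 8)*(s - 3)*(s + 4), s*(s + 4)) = s + 4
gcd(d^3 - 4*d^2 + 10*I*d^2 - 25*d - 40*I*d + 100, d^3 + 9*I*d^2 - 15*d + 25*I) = d^2 + 10*I*d - 25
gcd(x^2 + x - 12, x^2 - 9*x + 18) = x - 3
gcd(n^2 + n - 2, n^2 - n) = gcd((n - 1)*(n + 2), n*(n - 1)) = n - 1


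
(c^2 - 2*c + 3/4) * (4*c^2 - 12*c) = 4*c^4 - 20*c^3 + 27*c^2 - 9*c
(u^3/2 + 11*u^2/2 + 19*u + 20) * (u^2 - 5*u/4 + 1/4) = u^5/2 + 39*u^4/8 + 49*u^3/4 - 19*u^2/8 - 81*u/4 + 5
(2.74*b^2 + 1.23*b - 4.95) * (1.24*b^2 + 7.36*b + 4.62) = 3.3976*b^4 + 21.6916*b^3 + 15.5736*b^2 - 30.7494*b - 22.869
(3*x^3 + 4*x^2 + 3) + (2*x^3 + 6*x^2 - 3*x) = 5*x^3 + 10*x^2 - 3*x + 3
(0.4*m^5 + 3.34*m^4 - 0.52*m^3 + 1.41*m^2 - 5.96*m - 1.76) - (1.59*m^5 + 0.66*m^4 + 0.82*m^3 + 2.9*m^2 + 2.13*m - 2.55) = -1.19*m^5 + 2.68*m^4 - 1.34*m^3 - 1.49*m^2 - 8.09*m + 0.79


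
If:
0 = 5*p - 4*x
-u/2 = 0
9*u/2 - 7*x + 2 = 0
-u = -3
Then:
No Solution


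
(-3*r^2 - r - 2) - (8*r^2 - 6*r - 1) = -11*r^2 + 5*r - 1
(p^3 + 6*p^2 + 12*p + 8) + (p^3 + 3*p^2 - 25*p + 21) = 2*p^3 + 9*p^2 - 13*p + 29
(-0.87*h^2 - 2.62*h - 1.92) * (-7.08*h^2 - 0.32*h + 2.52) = 6.1596*h^4 + 18.828*h^3 + 12.2396*h^2 - 5.988*h - 4.8384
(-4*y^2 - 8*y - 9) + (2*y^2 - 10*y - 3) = -2*y^2 - 18*y - 12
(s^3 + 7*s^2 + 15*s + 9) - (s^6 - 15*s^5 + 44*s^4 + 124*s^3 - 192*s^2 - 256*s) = -s^6 + 15*s^5 - 44*s^4 - 123*s^3 + 199*s^2 + 271*s + 9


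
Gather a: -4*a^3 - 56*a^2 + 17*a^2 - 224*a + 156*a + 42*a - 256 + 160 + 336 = -4*a^3 - 39*a^2 - 26*a + 240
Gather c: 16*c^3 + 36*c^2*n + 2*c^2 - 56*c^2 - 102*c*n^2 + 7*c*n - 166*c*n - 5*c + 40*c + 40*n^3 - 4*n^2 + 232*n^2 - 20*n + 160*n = 16*c^3 + c^2*(36*n - 54) + c*(-102*n^2 - 159*n + 35) + 40*n^3 + 228*n^2 + 140*n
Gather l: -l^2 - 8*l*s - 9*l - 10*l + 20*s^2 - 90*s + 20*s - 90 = -l^2 + l*(-8*s - 19) + 20*s^2 - 70*s - 90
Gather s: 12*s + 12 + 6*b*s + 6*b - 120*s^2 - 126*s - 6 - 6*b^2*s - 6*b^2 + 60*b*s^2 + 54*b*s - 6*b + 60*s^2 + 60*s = -6*b^2 + s^2*(60*b - 60) + s*(-6*b^2 + 60*b - 54) + 6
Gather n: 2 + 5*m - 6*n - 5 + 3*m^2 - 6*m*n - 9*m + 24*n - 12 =3*m^2 - 4*m + n*(18 - 6*m) - 15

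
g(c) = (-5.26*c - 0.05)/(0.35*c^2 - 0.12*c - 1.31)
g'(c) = (0.12 - 0.7*c)*(-5.26*c - 0.05)/(0.35*c^2 - 0.12*c - 1.31)^2 - 5.26/(0.35*c^2 - 0.12*c - 1.31) = (1.841*c^2 + 0.035*c + 6.8846)/(0.1225*c^4 - 0.084*c^3 - 0.9026*c^2 + 0.3144*c + 1.7161)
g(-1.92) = 47.71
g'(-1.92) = 306.61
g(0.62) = 2.65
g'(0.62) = 4.87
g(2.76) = -14.21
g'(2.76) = 19.99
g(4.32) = -4.84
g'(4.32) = 1.87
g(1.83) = 27.07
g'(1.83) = 102.62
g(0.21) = 0.87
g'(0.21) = 4.00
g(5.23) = -3.61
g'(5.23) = 0.98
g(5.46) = -3.40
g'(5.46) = 0.86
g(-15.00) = 1.00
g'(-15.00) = 0.07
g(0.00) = 0.04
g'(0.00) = 4.01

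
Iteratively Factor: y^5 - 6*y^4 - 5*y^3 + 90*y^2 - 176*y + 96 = (y + 4)*(y^4 - 10*y^3 + 35*y^2 - 50*y + 24) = (y - 3)*(y + 4)*(y^3 - 7*y^2 + 14*y - 8) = (y - 3)*(y - 2)*(y + 4)*(y^2 - 5*y + 4) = (y - 3)*(y - 2)*(y - 1)*(y + 4)*(y - 4)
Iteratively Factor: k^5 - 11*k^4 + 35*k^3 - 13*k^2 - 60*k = (k - 3)*(k^4 - 8*k^3 + 11*k^2 + 20*k) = (k - 4)*(k - 3)*(k^3 - 4*k^2 - 5*k) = k*(k - 4)*(k - 3)*(k^2 - 4*k - 5) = k*(k - 5)*(k - 4)*(k - 3)*(k + 1)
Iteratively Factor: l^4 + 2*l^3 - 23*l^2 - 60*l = (l)*(l^3 + 2*l^2 - 23*l - 60) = l*(l + 4)*(l^2 - 2*l - 15) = l*(l - 5)*(l + 4)*(l + 3)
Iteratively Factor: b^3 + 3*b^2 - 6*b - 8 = (b - 2)*(b^2 + 5*b + 4) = (b - 2)*(b + 1)*(b + 4)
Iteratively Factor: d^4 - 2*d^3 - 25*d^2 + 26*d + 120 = (d + 2)*(d^3 - 4*d^2 - 17*d + 60) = (d - 5)*(d + 2)*(d^2 + d - 12) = (d - 5)*(d + 2)*(d + 4)*(d - 3)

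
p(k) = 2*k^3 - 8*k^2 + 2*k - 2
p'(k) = 6*k^2 - 16*k + 2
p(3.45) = -8.19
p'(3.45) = 18.22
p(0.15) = -1.87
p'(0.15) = -0.26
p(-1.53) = -30.95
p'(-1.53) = 40.53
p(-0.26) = -3.10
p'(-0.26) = 6.57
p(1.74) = -12.20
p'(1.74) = -7.67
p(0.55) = -2.99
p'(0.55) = -4.98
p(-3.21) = -157.01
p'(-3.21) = 115.18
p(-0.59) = -6.38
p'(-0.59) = 13.53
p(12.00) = 2326.00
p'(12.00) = 674.00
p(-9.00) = -2126.00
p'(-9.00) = 632.00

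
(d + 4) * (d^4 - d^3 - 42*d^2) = d^5 + 3*d^4 - 46*d^3 - 168*d^2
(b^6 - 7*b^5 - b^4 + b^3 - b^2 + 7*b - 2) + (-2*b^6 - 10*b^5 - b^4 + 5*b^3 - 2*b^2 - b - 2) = -b^6 - 17*b^5 - 2*b^4 + 6*b^3 - 3*b^2 + 6*b - 4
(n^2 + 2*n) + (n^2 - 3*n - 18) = 2*n^2 - n - 18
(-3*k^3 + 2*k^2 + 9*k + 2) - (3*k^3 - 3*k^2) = -6*k^3 + 5*k^2 + 9*k + 2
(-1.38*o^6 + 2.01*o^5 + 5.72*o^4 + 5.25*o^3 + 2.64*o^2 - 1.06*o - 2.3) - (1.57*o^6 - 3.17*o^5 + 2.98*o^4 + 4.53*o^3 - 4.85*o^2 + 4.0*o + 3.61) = -2.95*o^6 + 5.18*o^5 + 2.74*o^4 + 0.72*o^3 + 7.49*o^2 - 5.06*o - 5.91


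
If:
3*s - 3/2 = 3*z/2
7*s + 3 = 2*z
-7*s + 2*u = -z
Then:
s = -5/3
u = -11/3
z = -13/3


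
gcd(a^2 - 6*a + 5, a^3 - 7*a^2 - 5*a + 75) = a - 5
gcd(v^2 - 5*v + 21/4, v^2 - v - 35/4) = v - 7/2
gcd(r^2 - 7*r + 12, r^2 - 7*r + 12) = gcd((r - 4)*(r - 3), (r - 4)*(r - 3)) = r^2 - 7*r + 12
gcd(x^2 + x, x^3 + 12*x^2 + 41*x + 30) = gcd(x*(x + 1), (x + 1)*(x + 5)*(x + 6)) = x + 1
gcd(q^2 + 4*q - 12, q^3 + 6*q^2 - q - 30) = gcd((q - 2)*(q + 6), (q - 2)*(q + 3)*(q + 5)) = q - 2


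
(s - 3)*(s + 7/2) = s^2 + s/2 - 21/2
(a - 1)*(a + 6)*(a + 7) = a^3 + 12*a^2 + 29*a - 42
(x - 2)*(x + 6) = x^2 + 4*x - 12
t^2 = t^2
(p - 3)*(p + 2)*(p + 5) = p^3 + 4*p^2 - 11*p - 30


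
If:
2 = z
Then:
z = 2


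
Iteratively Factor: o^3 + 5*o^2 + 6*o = (o)*(o^2 + 5*o + 6) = o*(o + 3)*(o + 2)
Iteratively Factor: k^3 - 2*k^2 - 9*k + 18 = (k - 3)*(k^2 + k - 6) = (k - 3)*(k + 3)*(k - 2)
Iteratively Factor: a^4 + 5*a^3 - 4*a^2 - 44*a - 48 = (a + 4)*(a^3 + a^2 - 8*a - 12) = (a + 2)*(a + 4)*(a^2 - a - 6) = (a - 3)*(a + 2)*(a + 4)*(a + 2)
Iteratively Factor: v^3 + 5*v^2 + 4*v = (v)*(v^2 + 5*v + 4) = v*(v + 4)*(v + 1)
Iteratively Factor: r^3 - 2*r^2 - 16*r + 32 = (r - 4)*(r^2 + 2*r - 8) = (r - 4)*(r - 2)*(r + 4)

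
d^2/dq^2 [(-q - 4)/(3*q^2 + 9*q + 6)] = 2*(-(q + 4)*(2*q + 3)^2 + (3*q + 7)*(q^2 + 3*q + 2))/(3*(q^2 + 3*q + 2)^3)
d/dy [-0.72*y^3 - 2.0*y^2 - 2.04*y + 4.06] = -2.16*y^2 - 4.0*y - 2.04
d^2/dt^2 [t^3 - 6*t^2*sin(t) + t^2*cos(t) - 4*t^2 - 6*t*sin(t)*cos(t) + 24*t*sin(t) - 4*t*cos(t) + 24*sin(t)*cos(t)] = 6*t^2*sin(t) - t^2*cos(t) - 28*t*sin(t) + 12*t*sin(2*t) - 20*t*cos(t) + 6*t - 4*sin(t) - 48*sin(2*t) + 50*cos(t) - 12*cos(2*t) - 8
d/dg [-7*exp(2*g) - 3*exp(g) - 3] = (-14*exp(g) - 3)*exp(g)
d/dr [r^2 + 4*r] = 2*r + 4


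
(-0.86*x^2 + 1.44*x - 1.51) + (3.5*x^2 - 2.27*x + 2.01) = 2.64*x^2 - 0.83*x + 0.5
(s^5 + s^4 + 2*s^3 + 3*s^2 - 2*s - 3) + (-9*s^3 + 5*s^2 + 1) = s^5 + s^4 - 7*s^3 + 8*s^2 - 2*s - 2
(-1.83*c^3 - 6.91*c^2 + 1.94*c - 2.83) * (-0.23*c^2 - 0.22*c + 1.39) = 0.4209*c^5 + 1.9919*c^4 - 1.4697*c^3 - 9.3808*c^2 + 3.3192*c - 3.9337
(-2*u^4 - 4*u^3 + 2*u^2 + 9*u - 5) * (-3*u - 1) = 6*u^5 + 14*u^4 - 2*u^3 - 29*u^2 + 6*u + 5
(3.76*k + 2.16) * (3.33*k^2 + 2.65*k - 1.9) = 12.5208*k^3 + 17.1568*k^2 - 1.42*k - 4.104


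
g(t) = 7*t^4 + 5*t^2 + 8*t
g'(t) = 28*t^3 + 10*t + 8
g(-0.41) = -2.24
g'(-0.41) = 1.97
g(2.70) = 430.06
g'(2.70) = 586.12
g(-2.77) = 428.32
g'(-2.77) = -614.81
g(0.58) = 7.11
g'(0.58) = 19.26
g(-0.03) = -0.24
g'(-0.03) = 7.70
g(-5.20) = 5211.73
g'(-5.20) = -3981.02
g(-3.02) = 603.71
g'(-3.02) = -793.42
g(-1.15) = 9.66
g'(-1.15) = -46.08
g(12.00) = 145968.00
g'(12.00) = 48512.00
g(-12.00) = 145776.00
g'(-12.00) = -48496.00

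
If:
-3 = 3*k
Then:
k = -1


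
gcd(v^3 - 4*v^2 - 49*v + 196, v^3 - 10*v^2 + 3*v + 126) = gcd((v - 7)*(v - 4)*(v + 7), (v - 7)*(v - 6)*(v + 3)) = v - 7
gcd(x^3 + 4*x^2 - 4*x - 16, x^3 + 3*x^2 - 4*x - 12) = x^2 - 4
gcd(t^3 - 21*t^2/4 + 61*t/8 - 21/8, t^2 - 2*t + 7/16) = t - 7/4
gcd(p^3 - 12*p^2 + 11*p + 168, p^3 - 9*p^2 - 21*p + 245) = p - 7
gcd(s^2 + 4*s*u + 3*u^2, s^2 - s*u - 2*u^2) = s + u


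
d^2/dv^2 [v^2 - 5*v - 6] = 2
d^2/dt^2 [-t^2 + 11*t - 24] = -2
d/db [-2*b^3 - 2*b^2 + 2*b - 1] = -6*b^2 - 4*b + 2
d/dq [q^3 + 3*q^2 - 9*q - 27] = 3*q^2 + 6*q - 9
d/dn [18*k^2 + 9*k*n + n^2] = 9*k + 2*n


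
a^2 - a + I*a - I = (a - 1)*(a + I)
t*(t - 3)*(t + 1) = t^3 - 2*t^2 - 3*t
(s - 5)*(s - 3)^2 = s^3 - 11*s^2 + 39*s - 45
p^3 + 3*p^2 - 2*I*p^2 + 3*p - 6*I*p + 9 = (p + 3)*(p - 3*I)*(p + I)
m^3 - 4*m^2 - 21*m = m*(m - 7)*(m + 3)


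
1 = 1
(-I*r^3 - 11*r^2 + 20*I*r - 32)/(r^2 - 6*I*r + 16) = (-I*r^2 - 3*r - 4*I)/(r + 2*I)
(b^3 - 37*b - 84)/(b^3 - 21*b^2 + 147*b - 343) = (b^2 + 7*b + 12)/(b^2 - 14*b + 49)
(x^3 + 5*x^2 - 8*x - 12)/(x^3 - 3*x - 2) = (x + 6)/(x + 1)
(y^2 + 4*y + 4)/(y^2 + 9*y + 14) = (y + 2)/(y + 7)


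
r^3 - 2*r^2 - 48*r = r*(r - 8)*(r + 6)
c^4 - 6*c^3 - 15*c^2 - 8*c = c*(c - 8)*(c + 1)^2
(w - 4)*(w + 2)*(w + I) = w^3 - 2*w^2 + I*w^2 - 8*w - 2*I*w - 8*I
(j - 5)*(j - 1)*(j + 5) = j^3 - j^2 - 25*j + 25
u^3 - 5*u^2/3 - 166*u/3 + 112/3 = (u - 8)*(u - 2/3)*(u + 7)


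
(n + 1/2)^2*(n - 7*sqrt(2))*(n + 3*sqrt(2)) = n^4 - 4*sqrt(2)*n^3 + n^3 - 167*n^2/4 - 4*sqrt(2)*n^2 - 42*n - sqrt(2)*n - 21/2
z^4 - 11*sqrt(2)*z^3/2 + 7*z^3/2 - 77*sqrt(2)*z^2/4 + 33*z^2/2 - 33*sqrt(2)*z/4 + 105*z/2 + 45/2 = (z + 1/2)*(z + 3)*(z - 3*sqrt(2))*(z - 5*sqrt(2)/2)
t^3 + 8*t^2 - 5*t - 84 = (t - 3)*(t + 4)*(t + 7)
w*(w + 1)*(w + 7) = w^3 + 8*w^2 + 7*w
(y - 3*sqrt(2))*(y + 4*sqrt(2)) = y^2 + sqrt(2)*y - 24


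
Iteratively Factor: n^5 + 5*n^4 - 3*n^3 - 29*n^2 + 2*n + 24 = (n - 1)*(n^4 + 6*n^3 + 3*n^2 - 26*n - 24) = (n - 1)*(n + 4)*(n^3 + 2*n^2 - 5*n - 6) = (n - 2)*(n - 1)*(n + 4)*(n^2 + 4*n + 3) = (n - 2)*(n - 1)*(n + 3)*(n + 4)*(n + 1)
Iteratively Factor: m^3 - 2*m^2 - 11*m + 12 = (m - 1)*(m^2 - m - 12) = (m - 4)*(m - 1)*(m + 3)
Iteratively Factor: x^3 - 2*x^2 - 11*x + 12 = (x - 4)*(x^2 + 2*x - 3) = (x - 4)*(x + 3)*(x - 1)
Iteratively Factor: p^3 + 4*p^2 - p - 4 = (p + 1)*(p^2 + 3*p - 4) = (p + 1)*(p + 4)*(p - 1)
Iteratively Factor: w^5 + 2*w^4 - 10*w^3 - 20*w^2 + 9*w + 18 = (w - 3)*(w^4 + 5*w^3 + 5*w^2 - 5*w - 6) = (w - 3)*(w + 1)*(w^3 + 4*w^2 + w - 6) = (w - 3)*(w - 1)*(w + 1)*(w^2 + 5*w + 6) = (w - 3)*(w - 1)*(w + 1)*(w + 2)*(w + 3)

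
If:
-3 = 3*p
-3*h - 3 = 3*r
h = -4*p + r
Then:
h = 3/2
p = -1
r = -5/2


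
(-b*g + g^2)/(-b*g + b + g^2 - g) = g/(g - 1)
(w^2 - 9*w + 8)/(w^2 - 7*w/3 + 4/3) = 3*(w - 8)/(3*w - 4)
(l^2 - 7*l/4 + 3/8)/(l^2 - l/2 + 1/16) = 2*(2*l - 3)/(4*l - 1)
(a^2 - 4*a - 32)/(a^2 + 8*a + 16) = (a - 8)/(a + 4)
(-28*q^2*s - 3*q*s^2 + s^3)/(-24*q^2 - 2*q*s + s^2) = s*(7*q - s)/(6*q - s)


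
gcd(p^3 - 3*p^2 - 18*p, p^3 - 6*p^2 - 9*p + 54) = p^2 - 3*p - 18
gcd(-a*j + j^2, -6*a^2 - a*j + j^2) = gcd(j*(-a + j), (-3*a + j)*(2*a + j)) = 1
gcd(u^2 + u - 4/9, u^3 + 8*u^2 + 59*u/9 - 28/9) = u^2 + u - 4/9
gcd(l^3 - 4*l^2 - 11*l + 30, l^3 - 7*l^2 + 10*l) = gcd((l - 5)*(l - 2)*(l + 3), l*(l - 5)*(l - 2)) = l^2 - 7*l + 10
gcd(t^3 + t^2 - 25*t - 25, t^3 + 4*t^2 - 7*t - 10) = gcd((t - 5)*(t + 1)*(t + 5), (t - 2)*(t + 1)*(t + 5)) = t^2 + 6*t + 5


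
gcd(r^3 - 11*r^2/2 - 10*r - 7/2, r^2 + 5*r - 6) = 1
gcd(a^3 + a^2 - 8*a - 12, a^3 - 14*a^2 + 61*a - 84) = a - 3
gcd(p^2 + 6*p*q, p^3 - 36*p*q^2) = p^2 + 6*p*q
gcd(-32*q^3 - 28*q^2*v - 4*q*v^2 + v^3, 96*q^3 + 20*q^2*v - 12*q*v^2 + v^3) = 16*q^2 + 6*q*v - v^2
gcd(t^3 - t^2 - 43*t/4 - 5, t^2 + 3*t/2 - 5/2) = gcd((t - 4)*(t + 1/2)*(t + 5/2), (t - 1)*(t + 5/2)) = t + 5/2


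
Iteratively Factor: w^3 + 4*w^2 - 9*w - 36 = (w + 3)*(w^2 + w - 12) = (w - 3)*(w + 3)*(w + 4)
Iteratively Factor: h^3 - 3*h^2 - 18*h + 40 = (h - 5)*(h^2 + 2*h - 8) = (h - 5)*(h + 4)*(h - 2)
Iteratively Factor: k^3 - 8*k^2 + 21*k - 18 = (k - 3)*(k^2 - 5*k + 6) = (k - 3)*(k - 2)*(k - 3)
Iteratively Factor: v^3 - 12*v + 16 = (v - 2)*(v^2 + 2*v - 8) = (v - 2)*(v + 4)*(v - 2)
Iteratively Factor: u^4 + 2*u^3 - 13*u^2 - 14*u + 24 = (u + 2)*(u^3 - 13*u + 12) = (u - 3)*(u + 2)*(u^2 + 3*u - 4) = (u - 3)*(u - 1)*(u + 2)*(u + 4)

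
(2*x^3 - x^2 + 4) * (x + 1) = 2*x^4 + x^3 - x^2 + 4*x + 4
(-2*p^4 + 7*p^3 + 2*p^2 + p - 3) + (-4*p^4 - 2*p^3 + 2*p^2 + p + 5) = -6*p^4 + 5*p^3 + 4*p^2 + 2*p + 2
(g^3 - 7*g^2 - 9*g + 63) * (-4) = -4*g^3 + 28*g^2 + 36*g - 252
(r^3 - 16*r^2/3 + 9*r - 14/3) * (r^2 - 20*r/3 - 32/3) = r^5 - 12*r^4 + 305*r^3/9 - 70*r^2/9 - 584*r/9 + 448/9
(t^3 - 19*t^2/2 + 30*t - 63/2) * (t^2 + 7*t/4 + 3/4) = t^5 - 31*t^4/4 + 113*t^3/8 + 111*t^2/8 - 261*t/8 - 189/8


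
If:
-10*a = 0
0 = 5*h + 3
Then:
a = 0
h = -3/5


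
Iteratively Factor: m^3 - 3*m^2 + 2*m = (m - 1)*(m^2 - 2*m) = m*(m - 1)*(m - 2)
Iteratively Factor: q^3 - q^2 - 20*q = (q)*(q^2 - q - 20) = q*(q + 4)*(q - 5)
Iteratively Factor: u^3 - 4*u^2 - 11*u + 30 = (u - 2)*(u^2 - 2*u - 15) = (u - 2)*(u + 3)*(u - 5)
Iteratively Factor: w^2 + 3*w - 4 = (w - 1)*(w + 4)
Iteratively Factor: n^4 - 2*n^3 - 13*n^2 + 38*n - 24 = (n + 4)*(n^3 - 6*n^2 + 11*n - 6) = (n - 3)*(n + 4)*(n^2 - 3*n + 2) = (n - 3)*(n - 1)*(n + 4)*(n - 2)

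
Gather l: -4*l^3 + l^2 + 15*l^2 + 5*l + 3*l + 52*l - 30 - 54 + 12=-4*l^3 + 16*l^2 + 60*l - 72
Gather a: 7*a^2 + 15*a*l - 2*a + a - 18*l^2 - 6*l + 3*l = 7*a^2 + a*(15*l - 1) - 18*l^2 - 3*l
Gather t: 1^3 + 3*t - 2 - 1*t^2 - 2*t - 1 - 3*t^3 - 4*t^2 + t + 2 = -3*t^3 - 5*t^2 + 2*t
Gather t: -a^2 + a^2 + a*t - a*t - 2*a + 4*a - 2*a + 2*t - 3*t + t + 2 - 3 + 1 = 0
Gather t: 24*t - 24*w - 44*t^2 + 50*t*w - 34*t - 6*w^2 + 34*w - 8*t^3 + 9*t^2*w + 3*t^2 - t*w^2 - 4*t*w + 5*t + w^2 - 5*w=-8*t^3 + t^2*(9*w - 41) + t*(-w^2 + 46*w - 5) - 5*w^2 + 5*w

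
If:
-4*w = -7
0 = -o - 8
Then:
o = -8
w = 7/4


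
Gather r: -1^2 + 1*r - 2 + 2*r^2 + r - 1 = 2*r^2 + 2*r - 4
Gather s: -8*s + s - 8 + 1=-7*s - 7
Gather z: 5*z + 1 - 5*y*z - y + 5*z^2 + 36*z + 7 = -y + 5*z^2 + z*(41 - 5*y) + 8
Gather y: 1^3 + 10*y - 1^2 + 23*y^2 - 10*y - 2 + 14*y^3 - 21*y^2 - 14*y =14*y^3 + 2*y^2 - 14*y - 2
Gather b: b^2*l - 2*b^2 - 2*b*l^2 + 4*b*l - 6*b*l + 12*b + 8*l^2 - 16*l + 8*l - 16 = b^2*(l - 2) + b*(-2*l^2 - 2*l + 12) + 8*l^2 - 8*l - 16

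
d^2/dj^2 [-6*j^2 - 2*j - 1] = -12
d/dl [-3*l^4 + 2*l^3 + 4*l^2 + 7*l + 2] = -12*l^3 + 6*l^2 + 8*l + 7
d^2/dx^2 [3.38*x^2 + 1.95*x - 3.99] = 6.76000000000000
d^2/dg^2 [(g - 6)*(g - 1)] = 2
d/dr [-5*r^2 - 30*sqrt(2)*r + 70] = -10*r - 30*sqrt(2)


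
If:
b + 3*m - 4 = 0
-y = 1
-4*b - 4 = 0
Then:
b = -1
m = 5/3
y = -1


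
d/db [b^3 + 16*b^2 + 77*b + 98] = 3*b^2 + 32*b + 77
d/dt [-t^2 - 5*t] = -2*t - 5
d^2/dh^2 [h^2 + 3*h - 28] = 2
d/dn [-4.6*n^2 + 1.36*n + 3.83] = 1.36 - 9.2*n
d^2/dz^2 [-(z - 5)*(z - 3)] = -2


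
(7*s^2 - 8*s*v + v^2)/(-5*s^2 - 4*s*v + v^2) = (-7*s^2 + 8*s*v - v^2)/(5*s^2 + 4*s*v - v^2)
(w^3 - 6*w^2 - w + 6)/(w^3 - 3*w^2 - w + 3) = (w - 6)/(w - 3)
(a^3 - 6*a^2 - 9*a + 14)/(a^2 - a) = a - 5 - 14/a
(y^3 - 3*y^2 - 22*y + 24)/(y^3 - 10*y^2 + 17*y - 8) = (y^2 - 2*y - 24)/(y^2 - 9*y + 8)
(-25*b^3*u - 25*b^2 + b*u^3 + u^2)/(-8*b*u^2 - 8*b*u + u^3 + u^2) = (25*b^3*u + 25*b^2 - b*u^3 - u^2)/(u*(8*b*u + 8*b - u^2 - u))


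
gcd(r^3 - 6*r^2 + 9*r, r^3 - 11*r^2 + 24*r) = r^2 - 3*r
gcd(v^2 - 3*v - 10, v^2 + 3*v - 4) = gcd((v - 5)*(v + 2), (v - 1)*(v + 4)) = 1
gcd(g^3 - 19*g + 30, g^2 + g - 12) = g - 3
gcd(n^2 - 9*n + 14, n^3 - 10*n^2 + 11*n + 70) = n - 7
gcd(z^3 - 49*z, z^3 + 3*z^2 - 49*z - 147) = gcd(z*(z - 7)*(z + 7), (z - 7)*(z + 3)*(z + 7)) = z^2 - 49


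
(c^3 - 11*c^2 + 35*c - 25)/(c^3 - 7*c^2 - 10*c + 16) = (c^2 - 10*c + 25)/(c^2 - 6*c - 16)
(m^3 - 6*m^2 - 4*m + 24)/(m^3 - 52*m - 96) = (m^2 - 8*m + 12)/(m^2 - 2*m - 48)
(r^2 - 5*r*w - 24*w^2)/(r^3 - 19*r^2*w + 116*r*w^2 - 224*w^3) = (r + 3*w)/(r^2 - 11*r*w + 28*w^2)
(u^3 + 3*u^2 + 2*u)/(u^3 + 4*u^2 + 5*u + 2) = u/(u + 1)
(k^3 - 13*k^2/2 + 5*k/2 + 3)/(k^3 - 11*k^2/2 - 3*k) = (k - 1)/k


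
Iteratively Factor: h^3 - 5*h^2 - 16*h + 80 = (h - 5)*(h^2 - 16) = (h - 5)*(h - 4)*(h + 4)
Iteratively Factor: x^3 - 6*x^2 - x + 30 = (x - 3)*(x^2 - 3*x - 10) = (x - 5)*(x - 3)*(x + 2)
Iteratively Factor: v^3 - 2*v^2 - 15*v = (v + 3)*(v^2 - 5*v) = v*(v + 3)*(v - 5)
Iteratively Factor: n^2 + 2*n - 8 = (n + 4)*(n - 2)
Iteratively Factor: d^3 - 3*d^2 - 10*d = (d + 2)*(d^2 - 5*d) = d*(d + 2)*(d - 5)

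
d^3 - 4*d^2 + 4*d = d*(d - 2)^2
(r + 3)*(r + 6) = r^2 + 9*r + 18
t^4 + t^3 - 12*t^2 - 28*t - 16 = (t - 4)*(t + 1)*(t + 2)^2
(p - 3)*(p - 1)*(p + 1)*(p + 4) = p^4 + p^3 - 13*p^2 - p + 12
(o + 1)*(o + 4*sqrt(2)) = o^2 + o + 4*sqrt(2)*o + 4*sqrt(2)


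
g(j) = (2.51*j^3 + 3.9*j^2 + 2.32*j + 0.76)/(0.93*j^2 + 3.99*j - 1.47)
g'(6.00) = 2.35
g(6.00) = 12.46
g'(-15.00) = 2.34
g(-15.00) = -51.56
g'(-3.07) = -12.92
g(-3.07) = 8.52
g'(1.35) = 1.19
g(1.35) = 3.06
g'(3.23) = 2.03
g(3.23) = 6.32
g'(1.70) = 1.50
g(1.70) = 3.54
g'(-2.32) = -4.48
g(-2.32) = 2.62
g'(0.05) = -4.40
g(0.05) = -0.70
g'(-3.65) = -36.76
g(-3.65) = 21.35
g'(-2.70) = -7.53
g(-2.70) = 4.85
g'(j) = (-1.86*j - 3.99)*(2.51*j^3 + 3.9*j^2 + 2.32*j + 0.76)/(0.93*j^2 + 3.99*j - 1.47)^2 + (7.53*j^2 + 7.8*j + 2.32)/(0.93*j^2 + 3.99*j - 1.47) = (2.3343*j^4 + 20.0298*j^3 + 2.3343*j^2 - 12.8796*j - 6.4428)/(0.8649*j^4 + 7.4214*j^3 + 13.1859*j^2 - 11.7306*j + 2.1609)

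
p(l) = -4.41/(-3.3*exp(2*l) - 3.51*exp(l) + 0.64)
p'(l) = -4.41*(6.6*exp(2*l) + 3.51*exp(l))/(-3.3*exp(2*l) - 3.51*exp(l) + 0.64)^2 = (-29.106*exp(l) - 15.4791)*exp(l)/(3.3*exp(2*l) + 3.51*exp(l) - 0.64)^2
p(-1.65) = 28.30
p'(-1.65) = -166.67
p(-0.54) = 1.75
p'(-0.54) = -2.96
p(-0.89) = 3.25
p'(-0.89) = -6.11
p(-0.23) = 1.04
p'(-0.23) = -1.71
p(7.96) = 0.00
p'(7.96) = -0.00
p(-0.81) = 2.80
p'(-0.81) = -5.10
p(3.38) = 0.00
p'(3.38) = -0.00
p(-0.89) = 3.25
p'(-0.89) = -6.11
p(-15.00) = -6.89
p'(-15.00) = 0.00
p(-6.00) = -6.99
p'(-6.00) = -0.10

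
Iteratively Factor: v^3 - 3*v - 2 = (v + 1)*(v^2 - v - 2) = (v - 2)*(v + 1)*(v + 1)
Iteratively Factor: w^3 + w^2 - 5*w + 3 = (w - 1)*(w^2 + 2*w - 3) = (w - 1)*(w + 3)*(w - 1)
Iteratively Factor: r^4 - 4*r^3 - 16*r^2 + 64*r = (r - 4)*(r^3 - 16*r) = r*(r - 4)*(r^2 - 16) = r*(r - 4)*(r + 4)*(r - 4)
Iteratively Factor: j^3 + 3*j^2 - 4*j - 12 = (j + 2)*(j^2 + j - 6) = (j - 2)*(j + 2)*(j + 3)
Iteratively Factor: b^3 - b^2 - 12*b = (b)*(b^2 - b - 12) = b*(b - 4)*(b + 3)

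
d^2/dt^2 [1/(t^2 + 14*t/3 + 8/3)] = 6*(-9*t^2 - 42*t + 4*(3*t + 7)^2 - 24)/(3*t^2 + 14*t + 8)^3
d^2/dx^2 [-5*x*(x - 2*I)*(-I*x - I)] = 30*I*x + 20 + 10*I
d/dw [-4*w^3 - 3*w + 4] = -12*w^2 - 3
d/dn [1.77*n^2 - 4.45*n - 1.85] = 3.54*n - 4.45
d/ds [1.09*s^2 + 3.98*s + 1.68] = 2.18*s + 3.98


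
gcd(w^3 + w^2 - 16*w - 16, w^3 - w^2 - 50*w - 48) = w + 1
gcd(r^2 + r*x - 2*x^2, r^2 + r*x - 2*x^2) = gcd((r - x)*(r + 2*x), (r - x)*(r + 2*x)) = -r^2 - r*x + 2*x^2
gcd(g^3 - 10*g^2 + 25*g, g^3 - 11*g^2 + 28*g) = g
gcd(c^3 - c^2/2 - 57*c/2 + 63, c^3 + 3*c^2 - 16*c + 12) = c + 6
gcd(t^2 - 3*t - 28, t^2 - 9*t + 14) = t - 7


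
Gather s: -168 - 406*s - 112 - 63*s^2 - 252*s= -63*s^2 - 658*s - 280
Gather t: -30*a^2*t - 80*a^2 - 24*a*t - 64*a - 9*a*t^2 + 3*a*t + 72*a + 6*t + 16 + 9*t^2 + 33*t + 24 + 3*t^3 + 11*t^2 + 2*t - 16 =-80*a^2 + 8*a + 3*t^3 + t^2*(20 - 9*a) + t*(-30*a^2 - 21*a + 41) + 24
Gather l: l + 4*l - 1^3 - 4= 5*l - 5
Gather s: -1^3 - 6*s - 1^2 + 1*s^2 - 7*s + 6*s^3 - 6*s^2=6*s^3 - 5*s^2 - 13*s - 2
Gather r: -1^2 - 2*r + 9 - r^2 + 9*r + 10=-r^2 + 7*r + 18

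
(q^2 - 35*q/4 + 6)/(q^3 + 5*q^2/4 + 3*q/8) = 2*(4*q^2 - 35*q + 24)/(q*(8*q^2 + 10*q + 3))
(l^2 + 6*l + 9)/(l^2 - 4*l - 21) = (l + 3)/(l - 7)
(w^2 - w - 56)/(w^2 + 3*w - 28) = (w - 8)/(w - 4)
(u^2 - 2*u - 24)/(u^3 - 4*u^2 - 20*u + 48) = 1/(u - 2)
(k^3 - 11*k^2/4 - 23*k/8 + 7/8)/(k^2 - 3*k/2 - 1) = (-8*k^3 + 22*k^2 + 23*k - 7)/(4*(-2*k^2 + 3*k + 2))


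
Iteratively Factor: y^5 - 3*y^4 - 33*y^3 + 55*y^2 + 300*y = (y + 4)*(y^4 - 7*y^3 - 5*y^2 + 75*y) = (y - 5)*(y + 4)*(y^3 - 2*y^2 - 15*y) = y*(y - 5)*(y + 4)*(y^2 - 2*y - 15) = y*(y - 5)*(y + 3)*(y + 4)*(y - 5)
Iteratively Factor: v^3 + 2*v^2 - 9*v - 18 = (v - 3)*(v^2 + 5*v + 6) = (v - 3)*(v + 2)*(v + 3)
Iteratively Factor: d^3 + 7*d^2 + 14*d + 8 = (d + 4)*(d^2 + 3*d + 2) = (d + 2)*(d + 4)*(d + 1)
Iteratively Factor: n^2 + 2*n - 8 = (n + 4)*(n - 2)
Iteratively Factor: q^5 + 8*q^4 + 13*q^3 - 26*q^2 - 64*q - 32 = (q + 1)*(q^4 + 7*q^3 + 6*q^2 - 32*q - 32) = (q + 1)*(q + 4)*(q^3 + 3*q^2 - 6*q - 8) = (q - 2)*(q + 1)*(q + 4)*(q^2 + 5*q + 4) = (q - 2)*(q + 1)*(q + 4)^2*(q + 1)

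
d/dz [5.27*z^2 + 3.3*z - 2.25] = 10.54*z + 3.3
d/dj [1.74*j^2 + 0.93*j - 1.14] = 3.48*j + 0.93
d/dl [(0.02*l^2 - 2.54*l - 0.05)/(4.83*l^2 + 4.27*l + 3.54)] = (12.3536*l^2 + 0.624600000000001*l - 8.7781)/(23.3289*l^4 + 41.2482*l^3 + 52.4293*l^2 + 30.2316*l + 12.5316)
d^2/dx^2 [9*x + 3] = 0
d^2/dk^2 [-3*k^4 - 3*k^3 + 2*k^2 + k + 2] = -36*k^2 - 18*k + 4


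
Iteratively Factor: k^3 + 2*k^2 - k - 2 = (k - 1)*(k^2 + 3*k + 2) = (k - 1)*(k + 2)*(k + 1)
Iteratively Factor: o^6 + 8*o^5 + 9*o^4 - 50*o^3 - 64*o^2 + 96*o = (o - 2)*(o^5 + 10*o^4 + 29*o^3 + 8*o^2 - 48*o) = (o - 2)*(o + 4)*(o^4 + 6*o^3 + 5*o^2 - 12*o) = (o - 2)*(o + 4)^2*(o^3 + 2*o^2 - 3*o) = (o - 2)*(o - 1)*(o + 4)^2*(o^2 + 3*o) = (o - 2)*(o - 1)*(o + 3)*(o + 4)^2*(o)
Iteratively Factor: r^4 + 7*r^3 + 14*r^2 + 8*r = (r + 1)*(r^3 + 6*r^2 + 8*r) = r*(r + 1)*(r^2 + 6*r + 8) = r*(r + 1)*(r + 2)*(r + 4)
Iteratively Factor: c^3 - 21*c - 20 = (c - 5)*(c^2 + 5*c + 4) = (c - 5)*(c + 1)*(c + 4)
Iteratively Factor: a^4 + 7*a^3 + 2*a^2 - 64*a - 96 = (a + 2)*(a^3 + 5*a^2 - 8*a - 48) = (a + 2)*(a + 4)*(a^2 + a - 12) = (a + 2)*(a + 4)^2*(a - 3)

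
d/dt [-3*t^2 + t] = 1 - 6*t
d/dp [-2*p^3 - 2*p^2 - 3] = 2*p*(-3*p - 2)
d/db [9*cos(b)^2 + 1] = -9*sin(2*b)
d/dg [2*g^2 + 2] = 4*g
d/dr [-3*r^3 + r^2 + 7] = r*(2 - 9*r)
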